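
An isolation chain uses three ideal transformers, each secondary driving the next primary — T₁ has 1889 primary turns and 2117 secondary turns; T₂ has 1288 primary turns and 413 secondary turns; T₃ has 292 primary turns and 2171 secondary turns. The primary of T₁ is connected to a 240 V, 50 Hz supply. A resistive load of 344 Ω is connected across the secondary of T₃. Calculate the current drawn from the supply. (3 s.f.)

After T₁: V = 240.00 × 2117/1889 = 268.97 V.
After T₂: V = 268.97 × 413/1288 = 86.245 V.
After T₃: V = 86.245 × 2171/292 = 641.23 V.
I_load = 641.23/344 = 1.8640 A, so P_out = 641.23 × 1.8640 = 1195.3 W.
All ideal ⇒ P_in = P_out, so I_supply = 1195.3/240 = 4.98 A.

I_supply ≈ 4.98 A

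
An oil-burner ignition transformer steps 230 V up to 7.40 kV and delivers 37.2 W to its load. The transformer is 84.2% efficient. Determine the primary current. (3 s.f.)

I_p ≈ 0.192 A

P_in = P_out/η = 37.2/0.842 = 44.181 W.
I_p = P_in/V_p = 44.181/230 = 0.192 A.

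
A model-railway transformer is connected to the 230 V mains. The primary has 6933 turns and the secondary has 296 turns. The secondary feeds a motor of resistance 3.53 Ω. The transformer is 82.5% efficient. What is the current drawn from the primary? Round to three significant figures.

I_p ≈ 0.144 A

V_s = 230 × 296/6933 = 9.8197 V.
I_s = V_s/R = 9.8197/3.53 = 2.7818 A.
P_out = V_s I_s = 9.8197 × 2.7818 = 27.316 W.
P_in = P_out/η = 27.316/0.825 = 33.111 W.
I_p = P_in/V_p = 33.111/230 = 0.144 A.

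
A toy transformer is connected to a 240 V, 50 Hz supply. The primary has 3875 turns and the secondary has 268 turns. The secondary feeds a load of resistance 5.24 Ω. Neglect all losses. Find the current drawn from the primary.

V_s = V_p × N_s/N_p = 240 × 268/3875 = 16.599 V.
I_s = V_s/R = 16.599/5.24 = 3.1677 A.
For an ideal transformer I_p N_p = I_s N_s, so I_p = 3.1677 × 268/3875 = 0.219 A.

I_p ≈ 0.219 A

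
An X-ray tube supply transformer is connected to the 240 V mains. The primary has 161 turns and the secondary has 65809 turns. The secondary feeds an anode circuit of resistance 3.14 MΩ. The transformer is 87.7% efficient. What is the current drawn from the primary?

I_p ≈ 14.6 A

V_s = 240 × 65809/161 = 98100 V.
I_s = V_s/R = 98100/(3.14×10^6) = 0.031242 A.
P_out = V_s I_s = 98100 × 0.031242 = 3064.9 W.
P_in = P_out/η = 3064.9/0.877 = 3494.7 W.
I_p = P_in/V_p = 3494.7/240 = 14.6 A.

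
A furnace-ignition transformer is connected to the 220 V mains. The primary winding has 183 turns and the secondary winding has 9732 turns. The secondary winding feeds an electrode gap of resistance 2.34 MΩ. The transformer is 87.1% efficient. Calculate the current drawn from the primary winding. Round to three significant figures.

I_p ≈ 0.305 A

V_s = 220 × 9732/183 = 11700 V.
I_s = V_s/R = 11700/(2.34×10^6) = 0.0049999 A.
P_out = V_s I_s = 11700 × 0.0049999 = 58.497 W.
P_in = P_out/η = 58.497/0.871 = 67.160 W.
I_p = P_in/V_p = 67.160/220 = 0.305 A.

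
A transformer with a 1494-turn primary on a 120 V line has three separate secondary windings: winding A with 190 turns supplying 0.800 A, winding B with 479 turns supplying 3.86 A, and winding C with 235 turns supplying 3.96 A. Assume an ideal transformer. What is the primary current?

I_p ≈ 1.96 A

V_A = 120 × 190/1494 = 15.261 V; V_B = 120 × 479/1494 = 38.474 V; V_C = 120 × 235/1494 = 18.876 V.
P_out = V_A I_A + V_B I_B + V_C I_C = 15.261×0.800 + 38.474×3.86 + 18.876×3.96 = 12.209 + 148.51 + 74.747 = 235.47 W.
Ideal ⇒ P_in = P_out, so I_p = P_out/V_p = 235.47/120 = 1.96 A.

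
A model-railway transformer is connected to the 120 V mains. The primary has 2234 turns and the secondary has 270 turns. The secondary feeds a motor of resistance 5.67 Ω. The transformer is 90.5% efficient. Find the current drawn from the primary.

V_s = 120 × 270/2234 = 14.503 V.
I_s = V_s/R = 14.503/5.67 = 2.5579 A.
P_out = V_s I_s = 14.503 × 2.5579 = 37.097 W.
P_in = P_out/η = 37.097/0.905 = 40.991 W.
I_p = P_in/V_p = 40.991/120 = 0.342 A.

I_p ≈ 0.342 A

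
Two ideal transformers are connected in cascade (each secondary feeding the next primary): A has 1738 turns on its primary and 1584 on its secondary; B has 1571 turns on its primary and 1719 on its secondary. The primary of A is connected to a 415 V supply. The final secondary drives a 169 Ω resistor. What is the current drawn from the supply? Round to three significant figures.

I_supply ≈ 2.44 A

Secondary of A: V = 415.00 × 1584/1738 = 378.23 V.
Secondary of B: V = 378.23 × 1719/1571 = 413.86 V.
I_load = 413.86/169 = 2.4489 A, so P_out = 413.86 × 2.4489 = 1013.5 W.
All ideal ⇒ P_in = P_out, so I_supply = 1013.5/415 = 2.44 A.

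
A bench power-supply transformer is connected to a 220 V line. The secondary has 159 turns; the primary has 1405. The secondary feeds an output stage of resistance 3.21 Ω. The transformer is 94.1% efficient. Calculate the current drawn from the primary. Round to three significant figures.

I_p ≈ 0.933 A

V_s = 220 × 159/1405 = 24.897 V.
I_s = V_s/R = 24.897/3.21 = 7.7560 A.
P_out = V_s I_s = 24.897 × 7.7560 = 193.10 W.
P_in = P_out/η = 193.10/0.941 = 205.21 W.
I_p = P_in/V_p = 205.21/220 = 0.933 A.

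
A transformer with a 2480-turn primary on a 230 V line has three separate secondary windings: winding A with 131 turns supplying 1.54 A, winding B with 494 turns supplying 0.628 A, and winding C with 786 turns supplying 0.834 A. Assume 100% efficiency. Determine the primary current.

I_p ≈ 0.471 A

V_A = 230 × 131/2480 = 12.149 V; V_B = 230 × 494/2480 = 45.815 V; V_C = 230 × 786/2480 = 72.895 V.
P_out = V_A I_A + V_B I_B + V_C I_C = 12.149×1.54 + 45.815×0.628 + 72.895×0.834 = 18.710 + 28.772 + 60.795 = 108.28 W.
Ideal ⇒ P_in = P_out, so I_p = P_out/V_p = 108.28/230 = 0.471 A.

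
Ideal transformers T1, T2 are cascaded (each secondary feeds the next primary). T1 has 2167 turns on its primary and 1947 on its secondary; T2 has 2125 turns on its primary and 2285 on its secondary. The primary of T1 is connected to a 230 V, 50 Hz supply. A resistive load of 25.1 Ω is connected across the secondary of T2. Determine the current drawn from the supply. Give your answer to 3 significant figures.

I_supply ≈ 8.55 A

Secondary of T1: V = 230.00 × 1947/2167 = 206.65 V.
Secondary of T2: V = 206.65 × 2285/2125 = 222.21 V.
I_load = 222.21/25.1 = 8.8530 A, so P_out = 222.21 × 8.8530 = 1967.2 W.
All ideal ⇒ P_in = P_out, so I_supply = 1967.2/230 = 8.55 A.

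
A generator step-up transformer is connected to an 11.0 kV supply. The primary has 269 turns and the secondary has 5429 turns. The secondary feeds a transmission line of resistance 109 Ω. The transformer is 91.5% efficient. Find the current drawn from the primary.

I_p ≈ 44900 A

V_s = 11000 × 5429/269 = 222000 V.
I_s = V_s/R = 222000/109 = 2036.7 A.
P_out = V_s I_s = 222000 × 2036.7 = 4.5216×10^8 W.
P_in = P_out/η = 4.5216×10^8/0.915 = 4.9417×10^8 W.
I_p = P_in/V_p = 4.9417×10^8/11000 = 44900 A.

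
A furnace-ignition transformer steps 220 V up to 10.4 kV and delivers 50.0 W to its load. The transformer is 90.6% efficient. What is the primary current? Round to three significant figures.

P_in = P_out/η = 50.0/0.906 = 55.188 W.
I_p = P_in/V_p = 55.188/220 = 0.251 A.

I_p ≈ 0.251 A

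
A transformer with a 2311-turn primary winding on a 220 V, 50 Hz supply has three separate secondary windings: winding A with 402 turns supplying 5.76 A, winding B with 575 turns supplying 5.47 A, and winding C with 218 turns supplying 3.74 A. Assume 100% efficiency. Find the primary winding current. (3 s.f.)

I_p ≈ 2.72 A

V_A = 220 × 402/2311 = 38.269 V; V_B = 220 × 575/2311 = 54.738 V; V_C = 220 × 218/2311 = 20.753 V.
P_out = V_A I_A + V_B I_B + V_C I_C = 38.269×5.76 + 54.738×5.47 + 20.753×3.74 = 220.43 + 299.42 + 77.616 = 597.46 W.
Ideal ⇒ P_in = P_out, so I_p = P_out/V_p = 597.46/220 = 2.72 A.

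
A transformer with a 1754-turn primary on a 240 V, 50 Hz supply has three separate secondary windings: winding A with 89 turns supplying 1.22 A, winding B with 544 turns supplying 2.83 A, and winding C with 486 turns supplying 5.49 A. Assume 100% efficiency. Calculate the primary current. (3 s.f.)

I_p ≈ 2.46 A

V_A = 240 × 89/1754 = 12.178 V; V_B = 240 × 544/1754 = 74.436 V; V_C = 240 × 486/1754 = 66.499 V.
P_out = V_A I_A + V_B I_B + V_C I_C = 12.178×1.22 + 74.436×2.83 + 66.499×5.49 = 14.857 + 210.65 + 365.08 = 590.59 W.
Ideal ⇒ P_in = P_out, so I_p = P_out/V_p = 590.59/240 = 2.46 A.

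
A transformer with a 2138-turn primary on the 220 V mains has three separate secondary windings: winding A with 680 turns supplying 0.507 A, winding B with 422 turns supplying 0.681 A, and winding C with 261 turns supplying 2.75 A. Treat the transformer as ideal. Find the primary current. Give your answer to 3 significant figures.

I_p ≈ 0.631 A

V_A = 220 × 680/2138 = 69.972 V; V_B = 220 × 422/2138 = 43.424 V; V_C = 220 × 261/2138 = 26.857 V.
P_out = V_A I_A + V_B I_B + V_C I_C = 69.972×0.507 + 43.424×0.681 + 26.857×2.75 = 35.476 + 29.572 + 73.856 = 138.90 W.
Ideal ⇒ P_in = P_out, so I_p = P_out/V_p = 138.90/220 = 0.631 A.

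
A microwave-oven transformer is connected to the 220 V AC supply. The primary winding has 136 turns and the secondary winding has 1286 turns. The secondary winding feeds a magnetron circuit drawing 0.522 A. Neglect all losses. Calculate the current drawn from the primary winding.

For an ideal transformer I_p N_p = I_s N_s, so I_p = 0.522 × 1286/136 = 4.94 A.

I_p ≈ 4.94 A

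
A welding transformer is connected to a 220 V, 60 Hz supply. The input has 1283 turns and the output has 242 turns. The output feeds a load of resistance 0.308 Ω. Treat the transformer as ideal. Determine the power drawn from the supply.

V_out = V_in × N_out/N_in = 220 × 242/1283 = 41.496 V.
I_out = V_out/R = 41.496/0.308 = 134.73 A.
I_in = I_out × N_out/N_in = 134.73 × 242/1283 = 25.413 A.
P = V_in I_in = 220 × 25.413 = 5590 W.

P ≈ 5590 W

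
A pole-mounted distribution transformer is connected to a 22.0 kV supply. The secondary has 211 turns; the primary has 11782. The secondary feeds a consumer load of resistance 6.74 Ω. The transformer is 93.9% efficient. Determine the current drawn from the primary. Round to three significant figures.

V_s = 22000 × 211/11782 = 393.99 V.
I_s = V_s/R = 393.99/6.74 = 58.456 A.
P_out = V_s I_s = 393.99 × 58.456 = 23031 W.
P_in = P_out/η = 23031/0.939 = 24527 W.
I_p = P_in/V_p = 24527/22000 = 1.11 A.

I_p ≈ 1.11 A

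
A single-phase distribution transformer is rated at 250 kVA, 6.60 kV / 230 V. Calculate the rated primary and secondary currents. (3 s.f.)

I_p = S/V_p = 250000/6600 = 37.9 A.
I_s = S/V_s = 250000/230 = 1090 A.

I_p ≈ 37.9 A, I_s ≈ 1090 A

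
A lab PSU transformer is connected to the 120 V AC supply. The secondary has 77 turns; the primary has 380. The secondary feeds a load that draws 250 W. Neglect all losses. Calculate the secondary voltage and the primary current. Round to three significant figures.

V_s = V_p × N_s/N_p = 120 × 77/380 = 24.316 V.
I_s = P/V_s = 250/24.316 = 10.281 A.
I_p = I_s × N_s/N_p = 10.281 × 77/380 = 2.08 A.

V_s ≈ 24.3 V, I_p ≈ 2.08 A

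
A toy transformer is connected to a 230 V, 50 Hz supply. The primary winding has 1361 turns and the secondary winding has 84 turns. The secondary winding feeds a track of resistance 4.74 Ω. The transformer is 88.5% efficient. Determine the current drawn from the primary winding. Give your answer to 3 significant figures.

V_s = 230 × 84/1361 = 14.195 V.
I_s = V_s/R = 14.195/4.74 = 2.9948 A.
P_out = V_s I_s = 14.195 × 2.9948 = 42.513 W.
P_in = P_out/η = 42.513/0.885 = 48.037 W.
I_p = P_in/V_p = 48.037/230 = 0.209 A.

I_p ≈ 0.209 A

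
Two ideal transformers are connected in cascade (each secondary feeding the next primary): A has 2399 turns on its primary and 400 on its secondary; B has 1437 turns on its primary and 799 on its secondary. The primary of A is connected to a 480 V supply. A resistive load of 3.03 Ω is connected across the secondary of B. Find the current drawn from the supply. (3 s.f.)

After A: V = 480.00 × 400/2399 = 80.033 V.
After B: V = 80.033 × 799/1437 = 44.500 V.
I_load = 44.500/3.03 = 14.687 A, so P_out = 44.500 × 14.687 = 653.55 W.
All ideal ⇒ P_in = P_out, so I_supply = 653.55/480 = 1.36 A.

I_supply ≈ 1.36 A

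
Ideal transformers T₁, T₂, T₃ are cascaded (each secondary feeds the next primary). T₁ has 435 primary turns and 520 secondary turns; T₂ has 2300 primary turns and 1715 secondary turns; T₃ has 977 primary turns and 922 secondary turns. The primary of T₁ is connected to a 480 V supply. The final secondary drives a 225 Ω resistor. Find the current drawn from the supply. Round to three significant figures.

I_supply ≈ 1.51 A

After T₁: V = 480.00 × 520/435 = 573.79 V.
After T₂: V = 573.79 × 1715/2300 = 427.85 V.
After T₃: V = 427.85 × 922/977 = 403.76 V.
I_load = 403.76/225 = 1.7945 A, so P_out = 403.76 × 1.7945 = 724.56 W.
All ideal ⇒ P_in = P_out, so I_supply = 724.56/480 = 1.51 A.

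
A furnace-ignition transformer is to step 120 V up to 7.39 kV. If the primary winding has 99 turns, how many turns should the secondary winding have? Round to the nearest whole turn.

N_s/N_p = V_s/V_p, so N_s = 99 × 7390/120 = 6096.8 ≈ 6097 turns.

N_s = 6097 turns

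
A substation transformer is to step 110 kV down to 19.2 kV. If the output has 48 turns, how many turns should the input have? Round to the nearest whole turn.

N_in/N_out = V_in/V_out, so N_in = 48 × 110000/19200 = 275.0 ≈ 275 turns.

N_in = 275 turns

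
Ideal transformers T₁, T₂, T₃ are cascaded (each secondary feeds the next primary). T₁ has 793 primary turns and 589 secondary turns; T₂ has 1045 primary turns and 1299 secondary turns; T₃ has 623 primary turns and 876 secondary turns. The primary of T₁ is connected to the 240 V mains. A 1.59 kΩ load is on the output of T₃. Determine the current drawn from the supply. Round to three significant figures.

I_supply ≈ 0.254 A

After T₁: V = 240.00 × 589/793 = 178.26 V.
After T₂: V = 178.26 × 1299/1045 = 221.59 V.
After T₃: V = 221.59 × 876/623 = 311.57 V.
I_load = 311.57/1590 = 0.19596 A, so P_out = 311.57 × 0.19596 = 61.056 W.
All ideal ⇒ P_in = P_out, so I_supply = 61.056/240 = 0.254 A.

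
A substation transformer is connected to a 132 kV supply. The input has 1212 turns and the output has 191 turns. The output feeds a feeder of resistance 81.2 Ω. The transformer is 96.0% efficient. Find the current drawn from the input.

V_out = 132000 × 191/1212 = 20802 V.
I_out = V_out/R = 20802/81.2 = 256.18 A.
P_out = V_out I_out = 20802 × 256.18 = 5.3291×10^6 W.
P_in = P_out/η = 5.3291×10^6/0.960 = 5.5511×10^6 W.
I_in = P_in/V_in = 5.5511×10^6/132000 = 42.1 A.

I_in ≈ 42.1 A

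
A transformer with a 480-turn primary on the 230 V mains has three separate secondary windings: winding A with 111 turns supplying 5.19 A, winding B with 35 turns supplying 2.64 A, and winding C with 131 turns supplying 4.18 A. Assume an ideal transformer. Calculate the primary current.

V_A = 230 × 111/480 = 53.188 V; V_B = 230 × 35/480 = 16.771 V; V_C = 230 × 131/480 = 62.771 V.
P_out = V_A I_A + V_B I_B + V_C I_C = 53.188×5.19 + 16.771×2.64 + 62.771×4.18 = 276.04 + 44.275 + 262.38 = 582.70 W.
Ideal ⇒ P_in = P_out, so I_p = P_out/V_p = 582.70/230 = 2.53 A.

I_p ≈ 2.53 A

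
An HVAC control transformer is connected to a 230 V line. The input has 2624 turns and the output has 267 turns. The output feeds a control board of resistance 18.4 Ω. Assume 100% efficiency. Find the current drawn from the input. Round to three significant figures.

I_in ≈ 0.129 A

V_out = V_in × N_out/N_in = 230 × 267/2624 = 23.403 V.
I_out = V_out/R = 23.403/18.4 = 1.2719 A.
For an ideal transformer I_in N_in = I_out N_out, so I_in = 1.2719 × 267/2624 = 0.129 A.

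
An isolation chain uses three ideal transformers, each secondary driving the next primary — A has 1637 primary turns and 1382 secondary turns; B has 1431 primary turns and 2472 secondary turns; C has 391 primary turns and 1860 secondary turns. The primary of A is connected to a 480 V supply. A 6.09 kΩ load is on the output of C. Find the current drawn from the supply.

I_supply ≈ 3.79 A

Secondary of A: V = 480.00 × 1382/1637 = 405.23 V.
Secondary of B: V = 405.23 × 2472/1431 = 700.02 V.
Secondary of C: V = 700.02 × 1860/391 = 3330.0 V.
I_load = 3330.0/6090 = 0.54680 A, so P_out = 3330.0 × 0.54680 = 1820.8 W.
All ideal ⇒ P_in = P_out, so I_supply = 1820.8/480 = 3.79 A.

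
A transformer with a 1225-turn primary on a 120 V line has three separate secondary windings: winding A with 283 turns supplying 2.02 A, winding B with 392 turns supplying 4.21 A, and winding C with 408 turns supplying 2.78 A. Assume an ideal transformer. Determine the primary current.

V_A = 120 × 283/1225 = 27.722 V; V_B = 120 × 392/1225 = 38.400 V; V_C = 120 × 408/1225 = 39.967 V.
P_out = V_A I_A + V_B I_B + V_C I_C = 27.722×2.02 + 38.400×4.21 + 39.967×2.78 = 55.999 + 161.66 + 111.11 = 328.77 W.
Ideal ⇒ P_in = P_out, so I_p = P_out/V_p = 328.77/120 = 2.74 A.

I_p ≈ 2.74 A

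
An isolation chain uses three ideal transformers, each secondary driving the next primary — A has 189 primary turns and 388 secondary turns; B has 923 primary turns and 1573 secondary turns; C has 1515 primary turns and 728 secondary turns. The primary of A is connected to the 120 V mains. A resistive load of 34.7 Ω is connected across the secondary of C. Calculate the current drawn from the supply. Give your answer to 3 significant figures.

After A: V = 120.00 × 388/189 = 246.35 V.
After B: V = 246.35 × 1573/923 = 419.83 V.
After C: V = 419.83 × 728/1515 = 201.74 V.
I_load = 201.74/34.7 = 5.8139 A, so P_out = 201.74 × 5.8139 = 1172.9 W.
All ideal ⇒ P_in = P_out, so I_supply = 1172.9/120 = 9.77 A.

I_supply ≈ 9.77 A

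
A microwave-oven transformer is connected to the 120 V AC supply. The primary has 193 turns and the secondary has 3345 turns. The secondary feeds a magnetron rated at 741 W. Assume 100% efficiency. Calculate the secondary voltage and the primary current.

V_s = V_p × N_s/N_p = 120 × 3345/193 = 2079.8 V.
I_s = P/V_s = 741/2079.8 = 0.35629 A.
I_p = I_s × N_s/N_p = 0.35629 × 3345/193 = 6.17 A.

V_s ≈ 2080 V, I_p ≈ 6.17 A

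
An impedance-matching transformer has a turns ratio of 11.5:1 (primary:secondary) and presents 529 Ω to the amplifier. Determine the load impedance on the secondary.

Z_s ≈ 4.00 Ω

Z_s = Z_p/(N_p/N_s)² = 529/11.5² = 4.00 Ω.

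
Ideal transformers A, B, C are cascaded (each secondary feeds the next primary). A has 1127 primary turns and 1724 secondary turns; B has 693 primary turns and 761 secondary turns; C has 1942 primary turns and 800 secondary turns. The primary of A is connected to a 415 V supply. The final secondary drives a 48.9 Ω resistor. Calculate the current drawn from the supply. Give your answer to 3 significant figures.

I_supply ≈ 4.06 A

Secondary of A: V = 415.00 × 1724/1127 = 634.84 V.
Secondary of B: V = 634.84 × 761/693 = 697.13 V.
Secondary of C: V = 697.13 × 800/1942 = 287.18 V.
I_load = 287.18/48.9 = 5.8728 A, so P_out = 287.18 × 5.8728 = 1686.5 W.
All ideal ⇒ P_in = P_out, so I_supply = 1686.5/415 = 4.06 A.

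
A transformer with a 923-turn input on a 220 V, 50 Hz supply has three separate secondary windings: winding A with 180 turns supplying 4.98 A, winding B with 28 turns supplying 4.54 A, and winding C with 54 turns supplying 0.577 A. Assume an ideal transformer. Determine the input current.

I_in ≈ 1.14 A

V_A = 220 × 180/923 = 42.904 V; V_B = 220 × 28/923 = 6.6739 V; V_C = 220 × 54/923 = 12.871 V.
P_out = V_A I_A + V_B I_B + V_C I_C = 42.904×4.98 + 6.6739×4.54 + 12.871×0.577 = 213.66 + 30.299 + 7.4266 = 251.39 W.
Ideal ⇒ P_in = P_out, so I_in = P_out/V_in = 251.39/220 = 1.14 A.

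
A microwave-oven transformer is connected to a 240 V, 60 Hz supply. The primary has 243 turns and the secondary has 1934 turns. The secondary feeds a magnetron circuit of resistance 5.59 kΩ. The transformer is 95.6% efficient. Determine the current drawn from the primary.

I_p ≈ 2.84 A

V_s = 240 × 1934/243 = 1910.1 V.
I_s = V_s/R = 1910.1/5590 = 0.34170 A.
P_out = V_s I_s = 1910.1 × 0.34170 = 652.70 W.
P_in = P_out/η = 652.70/0.956 = 682.74 W.
I_p = P_in/V_p = 682.74/240 = 2.84 A.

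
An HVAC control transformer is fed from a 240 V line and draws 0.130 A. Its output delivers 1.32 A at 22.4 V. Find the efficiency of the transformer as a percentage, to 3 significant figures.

η ≈ 94.8%

P_in = 240 × 0.130 = 31.2000 W.
P_out = 22.4 × 1.32 = 29.5680 W.
η = P_out/P_in = 29.5680/31.2000 = 0.948.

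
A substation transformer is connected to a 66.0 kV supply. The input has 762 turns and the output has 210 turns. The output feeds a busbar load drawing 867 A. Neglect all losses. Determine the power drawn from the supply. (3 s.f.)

I_in = I_out × N_out/N_in = 867 × 210/762 = 238.94 A.
P = V_in I_in = 66000 × 238.94 = 1.58×10^7 W.

P ≈ 1.58×10^7 W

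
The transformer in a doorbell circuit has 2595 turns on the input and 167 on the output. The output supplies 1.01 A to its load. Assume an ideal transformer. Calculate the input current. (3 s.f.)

For an ideal transformer I_in/I_out = N_out/N_in, so I_in = 1.01 × 167/2595 = 0.0650 A.

I_in ≈ 0.0650 A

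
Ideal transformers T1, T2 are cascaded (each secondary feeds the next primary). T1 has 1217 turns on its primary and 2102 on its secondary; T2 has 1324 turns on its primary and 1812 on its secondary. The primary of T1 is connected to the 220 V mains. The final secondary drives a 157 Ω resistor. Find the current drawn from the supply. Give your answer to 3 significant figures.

I_supply ≈ 7.83 A

After T1: V = 220.00 × 2102/1217 = 379.98 V.
After T2: V = 379.98 × 1812/1324 = 520.04 V.
I_load = 520.04/157 = 3.3123 A, so P_out = 520.04 × 3.3123 = 1722.5 W.
All ideal ⇒ P_in = P_out, so I_supply = 1722.5/220 = 7.83 A.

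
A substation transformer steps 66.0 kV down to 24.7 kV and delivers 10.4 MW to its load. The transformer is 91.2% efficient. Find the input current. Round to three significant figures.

P_in = P_out/η = 1.04×10^7/0.912 = 1.1404×10^7 W.
I_in = P_in/V_in = 1.1404×10^7/66000 = 173 A.

I_in ≈ 173 A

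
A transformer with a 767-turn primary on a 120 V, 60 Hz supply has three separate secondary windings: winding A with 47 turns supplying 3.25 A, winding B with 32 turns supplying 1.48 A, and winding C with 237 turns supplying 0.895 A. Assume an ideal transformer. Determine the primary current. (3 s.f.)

I_p ≈ 0.537 A

V_A = 120 × 47/767 = 7.3533 V; V_B = 120 × 32/767 = 5.0065 V; V_C = 120 × 237/767 = 37.080 V.
P_out = V_A I_A + V_B I_B + V_C I_C = 7.3533×3.25 + 5.0065×1.48 + 37.080×0.895 = 23.898 + 7.4096 + 33.186 = 64.494 W.
Ideal ⇒ P_in = P_out, so I_p = P_out/V_p = 64.494/120 = 0.537 A.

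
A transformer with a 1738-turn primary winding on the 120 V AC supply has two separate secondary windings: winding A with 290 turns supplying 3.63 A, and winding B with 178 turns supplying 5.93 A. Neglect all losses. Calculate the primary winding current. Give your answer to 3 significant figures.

I_p ≈ 1.21 A

V_A = 120 × 290/1738 = 20.023 V; V_B = 120 × 178/1738 = 12.290 V.
P_out = V_A I_A + V_B I_B = 20.023×3.63 + 12.290×5.93 = 72.684 + 72.880 = 145.56 W.
Ideal ⇒ P_in = P_out, so I_p = P_out/V_p = 145.56/120 = 1.21 A.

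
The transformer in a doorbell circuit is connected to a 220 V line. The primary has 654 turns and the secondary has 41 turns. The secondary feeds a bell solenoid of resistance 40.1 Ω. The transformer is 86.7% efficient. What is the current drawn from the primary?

I_p ≈ 0.0249 A

V_s = 220 × 41/654 = 13.792 V.
I_s = V_s/R = 13.792/40.1 = 0.34394 A.
P_out = V_s I_s = 13.792 × 0.34394 = 4.7437 W.
P_in = P_out/η = 4.7437/0.867 = 5.4713 W.
I_p = P_in/V_p = 5.4713/220 = 0.0249 A.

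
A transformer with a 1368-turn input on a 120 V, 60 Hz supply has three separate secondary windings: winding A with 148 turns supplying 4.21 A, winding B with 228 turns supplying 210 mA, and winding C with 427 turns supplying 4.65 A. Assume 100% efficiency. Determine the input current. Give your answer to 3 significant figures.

I_in ≈ 1.94 A

V_A = 120 × 148/1368 = 12.982 V; V_B = 120 × 228/1368 = 20.000 V; V_C = 120 × 427/1368 = 37.456 V.
P_out = V_A I_A + V_B I_B + V_C I_C = 12.982×4.21 + 20.000×0.210 + 37.456×4.65 = 54.656 + 4.2000 + 174.17 = 233.03 W.
Ideal ⇒ P_in = P_out, so I_in = P_out/V_in = 233.03/120 = 1.94 A.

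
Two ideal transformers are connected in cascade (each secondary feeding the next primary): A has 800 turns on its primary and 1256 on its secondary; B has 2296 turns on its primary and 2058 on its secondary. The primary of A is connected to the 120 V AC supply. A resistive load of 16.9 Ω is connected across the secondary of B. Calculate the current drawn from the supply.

After A: V = 120.00 × 1256/800 = 188.40 V.
After B: V = 188.40 × 2058/2296 = 168.87 V.
I_load = 168.87/16.9 = 9.9924 A, so P_out = 168.87 × 9.9924 = 1687.4 W.
All ideal ⇒ P_in = P_out, so I_supply = 1687.4/120 = 14.1 A.

I_supply ≈ 14.1 A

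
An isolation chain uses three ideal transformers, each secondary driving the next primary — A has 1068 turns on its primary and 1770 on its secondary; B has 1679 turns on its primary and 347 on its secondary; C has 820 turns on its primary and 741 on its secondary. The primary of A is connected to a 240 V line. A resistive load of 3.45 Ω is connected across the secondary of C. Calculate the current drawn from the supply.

I_supply ≈ 6.66 A

After A: V = 240.00 × 1770/1068 = 397.75 V.
After B: V = 397.75 × 347/1679 = 82.204 V.
After C: V = 82.204 × 741/820 = 74.284 V.
I_load = 74.284/3.45 = 21.532 A, so P_out = 74.284 × 21.532 = 1599.5 W.
All ideal ⇒ P_in = P_out, so I_supply = 1599.5/240 = 6.66 A.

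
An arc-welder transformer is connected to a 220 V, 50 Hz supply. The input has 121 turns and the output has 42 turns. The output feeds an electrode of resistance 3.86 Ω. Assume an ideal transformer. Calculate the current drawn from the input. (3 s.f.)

V_out = V_in × N_out/N_in = 220 × 42/121 = 76.364 V.
I_out = V_out/R = 76.364/3.86 = 19.783 A.
For an ideal transformer I_in N_in = I_out N_out, so I_in = 19.783 × 42/121 = 6.87 A.

I_in ≈ 6.87 A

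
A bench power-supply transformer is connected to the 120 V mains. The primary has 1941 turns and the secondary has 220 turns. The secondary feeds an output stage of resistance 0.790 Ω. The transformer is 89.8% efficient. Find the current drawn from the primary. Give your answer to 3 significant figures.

V_s = 120 × 220/1941 = 13.601 V.
I_s = V_s/R = 13.601/0.790 = 17.217 A.
P_out = V_s I_s = 13.601 × 17.217 = 234.17 W.
P_in = P_out/η = 234.17/0.898 = 260.77 W.
I_p = P_in/V_p = 260.77/120 = 2.17 A.

I_p ≈ 2.17 A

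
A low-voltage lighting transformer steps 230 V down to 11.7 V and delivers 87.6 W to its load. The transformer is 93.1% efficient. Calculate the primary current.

P_in = P_out/η = 87.6/0.931 = 94.092 W.
I_p = P_in/V_p = 94.092/230 = 0.409 A.

I_p ≈ 0.409 A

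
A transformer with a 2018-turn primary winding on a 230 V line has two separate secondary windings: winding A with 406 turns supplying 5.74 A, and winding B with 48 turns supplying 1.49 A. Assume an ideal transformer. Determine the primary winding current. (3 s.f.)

I_p ≈ 1.19 A

V_A = 230 × 406/2018 = 46.274 V; V_B = 230 × 48/2018 = 5.4708 V.
P_out = V_A I_A + V_B I_B = 46.274×5.74 + 5.4708×1.49 = 265.61 + 8.1514 = 273.76 W.
Ideal ⇒ P_in = P_out, so I_p = P_out/V_p = 273.76/230 = 1.19 A.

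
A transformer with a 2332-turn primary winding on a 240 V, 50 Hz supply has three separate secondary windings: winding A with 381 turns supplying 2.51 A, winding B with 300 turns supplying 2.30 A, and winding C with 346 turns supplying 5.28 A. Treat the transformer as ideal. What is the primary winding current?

V_A = 240 × 381/2332 = 39.211 V; V_B = 240 × 300/2332 = 30.875 V; V_C = 240 × 346/2332 = 35.609 V.
P_out = V_A I_A + V_B I_B + V_C I_C = 39.211×2.51 + 30.875×2.30 + 35.609×5.28 = 98.420 + 71.012 + 188.02 = 357.45 W.
Ideal ⇒ P_in = P_out, so I_p = P_out/V_p = 357.45/240 = 1.49 A.

I_p ≈ 1.49 A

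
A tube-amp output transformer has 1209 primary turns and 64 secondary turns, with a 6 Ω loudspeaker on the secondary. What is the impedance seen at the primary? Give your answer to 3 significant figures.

Z_p ≈ 2140 Ω

Z_p = (N_p/N_s)² × Z_s = (1209/64)² × 6 = 2140 Ω.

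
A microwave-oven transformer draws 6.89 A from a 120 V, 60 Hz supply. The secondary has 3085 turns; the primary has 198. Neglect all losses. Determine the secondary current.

I_s/I_p = N_p/N_s, so I_s = 6.89 × 198/3085 = 0.442 A.

I_s ≈ 0.442 A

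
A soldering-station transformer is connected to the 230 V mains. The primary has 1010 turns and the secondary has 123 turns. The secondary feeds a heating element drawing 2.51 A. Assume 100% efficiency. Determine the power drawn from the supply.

P ≈ 70.3 W

I_p = I_s × N_s/N_p = 2.51 × 123/1010 = 0.30567 A.
P = V_p I_p = 230 × 0.30567 = 70.3 W.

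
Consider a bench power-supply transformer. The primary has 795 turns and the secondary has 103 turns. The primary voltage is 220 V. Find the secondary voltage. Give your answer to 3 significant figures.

V_s ≈ 28.5 V

V_s/V_p = N_s/N_p, so V_s = 220 × 103/795 = 28.5 V.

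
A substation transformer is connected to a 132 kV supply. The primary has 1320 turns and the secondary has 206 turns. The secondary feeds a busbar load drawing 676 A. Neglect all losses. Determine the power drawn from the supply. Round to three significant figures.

I_p = I_s × N_s/N_p = 676 × 206/1320 = 105.50 A.
P = V_p I_p = 132000 × 105.50 = 1.39×10^7 W.

P ≈ 1.39×10^7 W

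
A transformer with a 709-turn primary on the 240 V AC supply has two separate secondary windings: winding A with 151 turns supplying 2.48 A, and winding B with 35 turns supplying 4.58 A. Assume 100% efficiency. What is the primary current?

V_A = 240 × 151/709 = 51.114 V; V_B = 240 × 35/709 = 11.848 V.
P_out = V_A I_A + V_B I_B = 51.114×2.48 + 11.848×4.58 = 126.76 + 54.262 = 181.03 W.
Ideal ⇒ P_in = P_out, so I_p = P_out/V_p = 181.03/240 = 0.754 A.

I_p ≈ 0.754 A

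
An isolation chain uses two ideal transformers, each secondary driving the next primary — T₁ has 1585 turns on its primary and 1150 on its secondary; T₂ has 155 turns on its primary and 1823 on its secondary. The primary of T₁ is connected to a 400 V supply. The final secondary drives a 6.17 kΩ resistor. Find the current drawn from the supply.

Secondary of T₁: V = 400.00 × 1150/1585 = 290.22 V.
Secondary of T₂: V = 290.22 × 1823/155 = 3413.4 V.
I_load = 3413.4/6170 = 0.55322 A, so P_out = 3413.4 × 0.55322 = 1888.3 W.
All ideal ⇒ P_in = P_out, so I_supply = 1888.3/400 = 4.72 A.

I_supply ≈ 4.72 A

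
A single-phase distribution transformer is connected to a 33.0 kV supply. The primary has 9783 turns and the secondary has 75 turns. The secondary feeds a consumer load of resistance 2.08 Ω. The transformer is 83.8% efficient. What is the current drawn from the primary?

V_s = 33000 × 75/9783 = 252.99 V.
I_s = V_s/R = 252.99/2.08 = 121.63 A.
P_out = V_s I_s = 252.99 × 121.63 = 30771 W.
P_in = P_out/η = 30771/0.838 = 36720 W.
I_p = P_in/V_p = 36720/33000 = 1.11 A.

I_p ≈ 1.11 A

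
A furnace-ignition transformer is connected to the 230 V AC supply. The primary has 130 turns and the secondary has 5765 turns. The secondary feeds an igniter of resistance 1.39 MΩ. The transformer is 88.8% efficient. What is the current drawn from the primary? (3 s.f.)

V_s = 230 × 5765/130 = 10200 V.
I_s = V_s/R = 10200/(1.39×10^6) = 0.0073379 A.
P_out = V_s I_s = 10200 × 0.0073379 = 74.843 W.
P_in = P_out/η = 74.843/0.888 = 84.283 W.
I_p = P_in/V_p = 84.283/230 = 0.366 A.

I_p ≈ 0.366 A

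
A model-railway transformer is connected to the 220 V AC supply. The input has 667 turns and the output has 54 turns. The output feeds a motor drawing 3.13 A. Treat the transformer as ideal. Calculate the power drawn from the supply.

P ≈ 55.7 W

I_in = I_out × N_out/N_in = 3.13 × 54/667 = 0.25340 A.
P = V_in I_in = 220 × 0.25340 = 55.7 W.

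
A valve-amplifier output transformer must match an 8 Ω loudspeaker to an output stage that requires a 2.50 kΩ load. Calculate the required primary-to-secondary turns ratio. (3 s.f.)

Z_p/Z_s = (N_p/N_s)², so N_p/N_s = √(2500/8) = √312 = 17.7.

N_p/N_s ≈ 17.7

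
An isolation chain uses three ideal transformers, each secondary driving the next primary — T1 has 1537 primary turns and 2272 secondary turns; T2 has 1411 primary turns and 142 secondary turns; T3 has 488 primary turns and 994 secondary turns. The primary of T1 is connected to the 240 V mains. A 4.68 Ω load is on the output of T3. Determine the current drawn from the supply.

I_supply ≈ 4.71 A

Secondary of T1: V = 240.00 × 2272/1537 = 354.77 V.
Secondary of T2: V = 354.77 × 142/1411 = 35.703 V.
Secondary of T3: V = 35.703 × 994/488 = 72.723 V.
I_load = 72.723/4.68 = 15.539 A, so P_out = 72.723 × 15.539 = 1130.1 W.
All ideal ⇒ P_in = P_out, so I_supply = 1130.1/240 = 4.71 A.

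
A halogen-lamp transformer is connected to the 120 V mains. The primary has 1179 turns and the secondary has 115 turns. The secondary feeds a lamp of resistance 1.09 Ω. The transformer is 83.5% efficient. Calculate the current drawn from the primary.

I_p ≈ 1.25 A

V_s = 120 × 115/1179 = 11.705 V.
I_s = V_s/R = 11.705/1.09 = 10.738 A.
P_out = V_s I_s = 11.705 × 10.738 = 125.69 W.
P_in = P_out/η = 125.69/0.835 = 150.53 W.
I_p = P_in/V_p = 150.53/120 = 1.25 A.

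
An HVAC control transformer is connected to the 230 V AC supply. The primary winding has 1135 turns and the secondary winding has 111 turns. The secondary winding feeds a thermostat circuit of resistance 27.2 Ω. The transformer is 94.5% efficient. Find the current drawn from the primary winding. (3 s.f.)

V_s = 230 × 111/1135 = 22.493 V.
I_s = V_s/R = 22.493/27.2 = 0.82696 A.
P_out = V_s I_s = 22.493 × 0.82696 = 18.601 W.
P_in = P_out/η = 18.601/0.945 = 19.684 W.
I_p = P_in/V_p = 19.684/230 = 0.0856 A.

I_p ≈ 0.0856 A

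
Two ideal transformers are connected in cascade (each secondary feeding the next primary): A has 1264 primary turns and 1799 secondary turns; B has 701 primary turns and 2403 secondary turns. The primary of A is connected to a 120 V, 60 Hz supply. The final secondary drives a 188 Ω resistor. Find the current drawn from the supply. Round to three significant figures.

I_supply ≈ 15.2 A

After A: V = 120.00 × 1799/1264 = 170.79 V.
After B: V = 170.79 × 2403/701 = 585.47 V.
I_load = 585.47/188 = 3.1142 A, so P_out = 585.47 × 3.1142 = 1823.2 W.
All ideal ⇒ P_in = P_out, so I_supply = 1823.2/120 = 15.2 A.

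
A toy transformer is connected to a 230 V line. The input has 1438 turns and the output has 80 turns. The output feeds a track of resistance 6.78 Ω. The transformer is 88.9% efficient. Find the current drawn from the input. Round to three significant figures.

V_out = 230 × 80/1438 = 12.796 V.
I_out = V_out/R = 12.796/6.78 = 1.8872 A.
P_out = V_out I_out = 12.796 × 1.8872 = 24.148 W.
P_in = P_out/η = 24.148/0.889 = 27.164 W.
I_in = P_in/V_in = 27.164/230 = 0.118 A.

I_in ≈ 0.118 A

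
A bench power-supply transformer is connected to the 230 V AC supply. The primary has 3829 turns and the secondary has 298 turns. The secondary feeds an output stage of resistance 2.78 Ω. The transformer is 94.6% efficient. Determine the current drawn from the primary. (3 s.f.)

I_p ≈ 0.530 A

V_s = 230 × 298/3829 = 17.900 V.
I_s = V_s/R = 17.900/2.78 = 6.4389 A.
P_out = V_s I_s = 17.900 × 6.4389 = 115.26 W.
P_in = P_out/η = 115.26/0.946 = 121.84 W.
I_p = P_in/V_p = 121.84/230 = 0.530 A.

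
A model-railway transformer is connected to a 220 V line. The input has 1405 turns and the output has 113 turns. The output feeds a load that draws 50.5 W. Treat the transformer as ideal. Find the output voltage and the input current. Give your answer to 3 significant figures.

V_out ≈ 17.7 V, I_in ≈ 0.230 A

V_out = V_in × N_out/N_in = 220 × 113/1405 = 17.694 V.
I_out = P/V_out = 50.5/17.694 = 2.8541 A.
I_in = I_out × N_out/N_in = 2.8541 × 113/1405 = 0.230 A.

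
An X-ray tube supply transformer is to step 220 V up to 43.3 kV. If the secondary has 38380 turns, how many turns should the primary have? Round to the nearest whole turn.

N_p/N_s = V_p/V_s, so N_p = 38380 × 220/43300 = 195.0 ≈ 195 turns.

N_p = 195 turns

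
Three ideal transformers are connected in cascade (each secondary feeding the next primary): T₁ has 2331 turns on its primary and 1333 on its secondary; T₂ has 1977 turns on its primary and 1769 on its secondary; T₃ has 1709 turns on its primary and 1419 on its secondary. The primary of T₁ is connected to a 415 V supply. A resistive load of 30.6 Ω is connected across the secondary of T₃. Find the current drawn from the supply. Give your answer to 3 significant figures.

I_supply ≈ 2.45 A

Secondary of T₁: V = 415.00 × 1333/2331 = 237.32 V.
Secondary of T₂: V = 237.32 × 1769/1977 = 212.35 V.
Secondary of T₃: V = 212.35 × 1419/1709 = 176.32 V.
I_load = 176.32/30.6 = 5.7620 A, so P_out = 176.32 × 5.7620 = 1016.0 W.
All ideal ⇒ P_in = P_out, so I_supply = 1016.0/415 = 2.45 A.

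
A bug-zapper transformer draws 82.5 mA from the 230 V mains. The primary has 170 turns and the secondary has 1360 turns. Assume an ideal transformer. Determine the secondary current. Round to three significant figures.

I_s ≈ 0.0103 A

I_s/I_p = N_p/N_s, so I_s = 0.0825 × 170/1360 = 0.0103 A.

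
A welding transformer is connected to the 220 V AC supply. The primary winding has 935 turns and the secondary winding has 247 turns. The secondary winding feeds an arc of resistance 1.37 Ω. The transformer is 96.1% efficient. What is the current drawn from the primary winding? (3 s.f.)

I_p ≈ 11.7 A

V_s = 220 × 247/935 = 58.118 V.
I_s = V_s/R = 58.118/1.37 = 42.422 A.
P_out = V_s I_s = 58.118 × 42.422 = 2465.4 W.
P_in = P_out/η = 2465.4/0.961 = 2565.5 W.
I_p = P_in/V_p = 2565.5/220 = 11.7 A.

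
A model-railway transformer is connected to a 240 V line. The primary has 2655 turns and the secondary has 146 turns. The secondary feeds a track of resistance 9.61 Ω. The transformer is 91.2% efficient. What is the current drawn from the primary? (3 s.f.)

V_s = 240 × 146/2655 = 13.198 V.
I_s = V_s/R = 13.198/9.61 = 1.3733 A.
P_out = V_s I_s = 13.198 × 1.3733 = 18.125 W.
P_in = P_out/η = 18.125/0.912 = 19.874 W.
I_p = P_in/V_p = 19.874/240 = 0.0828 A.

I_p ≈ 0.0828 A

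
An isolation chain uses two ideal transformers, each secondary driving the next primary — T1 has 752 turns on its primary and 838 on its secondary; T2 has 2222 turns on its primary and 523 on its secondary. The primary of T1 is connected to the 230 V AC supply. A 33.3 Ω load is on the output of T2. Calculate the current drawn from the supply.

Secondary of T1: V = 230.00 × 838/752 = 256.30 V.
Secondary of T2: V = 256.30 × 523/2222 = 60.327 V.
I_load = 60.327/33.3 = 1.8116 A, so P_out = 60.327 × 1.8116 = 109.29 W.
All ideal ⇒ P_in = P_out, so I_supply = 109.29/230 = 0.475 A.

I_supply ≈ 0.475 A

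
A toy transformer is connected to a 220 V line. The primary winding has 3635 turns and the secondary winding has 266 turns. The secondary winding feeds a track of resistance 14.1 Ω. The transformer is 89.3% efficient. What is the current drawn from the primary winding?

V_s = 220 × 266/3635 = 16.099 V.
I_s = V_s/R = 16.099/14.1 = 1.1418 A.
P_out = V_s I_s = 16.099 × 1.1418 = 18.381 W.
P_in = P_out/η = 18.381/0.893 = 20.584 W.
I_p = P_in/V_p = 20.584/220 = 0.0936 A.

I_p ≈ 0.0936 A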